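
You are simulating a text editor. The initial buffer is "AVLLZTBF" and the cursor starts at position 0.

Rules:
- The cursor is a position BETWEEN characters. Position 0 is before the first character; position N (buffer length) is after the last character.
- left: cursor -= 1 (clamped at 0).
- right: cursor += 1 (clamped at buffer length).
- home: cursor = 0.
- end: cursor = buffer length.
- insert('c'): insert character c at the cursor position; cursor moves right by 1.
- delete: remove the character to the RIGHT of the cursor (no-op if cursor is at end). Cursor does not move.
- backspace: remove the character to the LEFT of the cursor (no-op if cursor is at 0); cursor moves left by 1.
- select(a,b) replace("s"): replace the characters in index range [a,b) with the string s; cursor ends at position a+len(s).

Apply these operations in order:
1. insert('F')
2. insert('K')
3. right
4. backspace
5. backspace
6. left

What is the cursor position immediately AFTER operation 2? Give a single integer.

Answer: 2

Derivation:
After op 1 (insert('F')): buf='FAVLLZTBF' cursor=1
After op 2 (insert('K')): buf='FKAVLLZTBF' cursor=2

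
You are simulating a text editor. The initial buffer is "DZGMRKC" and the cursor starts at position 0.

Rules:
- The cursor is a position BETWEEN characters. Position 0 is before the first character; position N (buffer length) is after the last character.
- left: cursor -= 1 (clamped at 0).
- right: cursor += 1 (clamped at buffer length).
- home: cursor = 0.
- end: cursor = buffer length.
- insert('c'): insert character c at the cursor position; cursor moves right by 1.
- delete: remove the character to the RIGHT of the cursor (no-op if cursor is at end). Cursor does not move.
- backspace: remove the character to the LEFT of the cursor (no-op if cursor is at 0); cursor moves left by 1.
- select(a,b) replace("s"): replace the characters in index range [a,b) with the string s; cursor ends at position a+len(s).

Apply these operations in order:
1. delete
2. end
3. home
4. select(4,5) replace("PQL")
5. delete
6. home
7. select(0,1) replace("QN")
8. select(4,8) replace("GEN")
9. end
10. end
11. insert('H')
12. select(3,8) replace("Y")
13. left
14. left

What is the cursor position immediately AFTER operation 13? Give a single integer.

Answer: 3

Derivation:
After op 1 (delete): buf='ZGMRKC' cursor=0
After op 2 (end): buf='ZGMRKC' cursor=6
After op 3 (home): buf='ZGMRKC' cursor=0
After op 4 (select(4,5) replace("PQL")): buf='ZGMRPQLC' cursor=7
After op 5 (delete): buf='ZGMRPQL' cursor=7
After op 6 (home): buf='ZGMRPQL' cursor=0
After op 7 (select(0,1) replace("QN")): buf='QNGMRPQL' cursor=2
After op 8 (select(4,8) replace("GEN")): buf='QNGMGEN' cursor=7
After op 9 (end): buf='QNGMGEN' cursor=7
After op 10 (end): buf='QNGMGEN' cursor=7
After op 11 (insert('H')): buf='QNGMGENH' cursor=8
After op 12 (select(3,8) replace("Y")): buf='QNGY' cursor=4
After op 13 (left): buf='QNGY' cursor=3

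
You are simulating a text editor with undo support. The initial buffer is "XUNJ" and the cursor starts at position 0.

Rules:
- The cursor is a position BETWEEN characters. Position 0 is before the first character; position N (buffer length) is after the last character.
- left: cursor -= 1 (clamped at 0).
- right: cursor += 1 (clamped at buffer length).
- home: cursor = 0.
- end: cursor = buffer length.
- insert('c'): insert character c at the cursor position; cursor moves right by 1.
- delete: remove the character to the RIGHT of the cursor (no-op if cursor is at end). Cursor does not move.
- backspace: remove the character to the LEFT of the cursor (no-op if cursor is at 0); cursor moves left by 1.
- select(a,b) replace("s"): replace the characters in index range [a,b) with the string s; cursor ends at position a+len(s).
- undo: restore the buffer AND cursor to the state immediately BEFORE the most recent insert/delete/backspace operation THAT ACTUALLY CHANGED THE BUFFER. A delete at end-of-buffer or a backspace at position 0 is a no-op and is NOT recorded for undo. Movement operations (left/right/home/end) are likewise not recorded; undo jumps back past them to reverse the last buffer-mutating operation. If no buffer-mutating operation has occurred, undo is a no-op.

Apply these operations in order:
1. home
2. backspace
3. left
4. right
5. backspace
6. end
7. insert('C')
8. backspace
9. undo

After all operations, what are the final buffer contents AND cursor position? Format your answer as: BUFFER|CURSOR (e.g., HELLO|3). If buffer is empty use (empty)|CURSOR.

After op 1 (home): buf='XUNJ' cursor=0
After op 2 (backspace): buf='XUNJ' cursor=0
After op 3 (left): buf='XUNJ' cursor=0
After op 4 (right): buf='XUNJ' cursor=1
After op 5 (backspace): buf='UNJ' cursor=0
After op 6 (end): buf='UNJ' cursor=3
After op 7 (insert('C')): buf='UNJC' cursor=4
After op 8 (backspace): buf='UNJ' cursor=3
After op 9 (undo): buf='UNJC' cursor=4

Answer: UNJC|4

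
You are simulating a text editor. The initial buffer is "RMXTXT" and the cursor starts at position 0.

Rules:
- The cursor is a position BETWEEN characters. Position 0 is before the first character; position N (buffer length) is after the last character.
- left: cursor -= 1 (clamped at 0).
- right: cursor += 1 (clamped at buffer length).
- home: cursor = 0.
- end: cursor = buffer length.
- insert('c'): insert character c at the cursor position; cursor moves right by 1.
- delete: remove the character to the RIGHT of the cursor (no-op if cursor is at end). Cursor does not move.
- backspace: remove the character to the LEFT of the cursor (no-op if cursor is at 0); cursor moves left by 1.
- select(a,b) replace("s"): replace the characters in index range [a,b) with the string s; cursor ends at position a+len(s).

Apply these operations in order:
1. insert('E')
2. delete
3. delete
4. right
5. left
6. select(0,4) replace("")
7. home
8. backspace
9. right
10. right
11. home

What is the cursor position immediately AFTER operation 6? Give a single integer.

After op 1 (insert('E')): buf='ERMXTXT' cursor=1
After op 2 (delete): buf='EMXTXT' cursor=1
After op 3 (delete): buf='EXTXT' cursor=1
After op 4 (right): buf='EXTXT' cursor=2
After op 5 (left): buf='EXTXT' cursor=1
After op 6 (select(0,4) replace("")): buf='T' cursor=0

Answer: 0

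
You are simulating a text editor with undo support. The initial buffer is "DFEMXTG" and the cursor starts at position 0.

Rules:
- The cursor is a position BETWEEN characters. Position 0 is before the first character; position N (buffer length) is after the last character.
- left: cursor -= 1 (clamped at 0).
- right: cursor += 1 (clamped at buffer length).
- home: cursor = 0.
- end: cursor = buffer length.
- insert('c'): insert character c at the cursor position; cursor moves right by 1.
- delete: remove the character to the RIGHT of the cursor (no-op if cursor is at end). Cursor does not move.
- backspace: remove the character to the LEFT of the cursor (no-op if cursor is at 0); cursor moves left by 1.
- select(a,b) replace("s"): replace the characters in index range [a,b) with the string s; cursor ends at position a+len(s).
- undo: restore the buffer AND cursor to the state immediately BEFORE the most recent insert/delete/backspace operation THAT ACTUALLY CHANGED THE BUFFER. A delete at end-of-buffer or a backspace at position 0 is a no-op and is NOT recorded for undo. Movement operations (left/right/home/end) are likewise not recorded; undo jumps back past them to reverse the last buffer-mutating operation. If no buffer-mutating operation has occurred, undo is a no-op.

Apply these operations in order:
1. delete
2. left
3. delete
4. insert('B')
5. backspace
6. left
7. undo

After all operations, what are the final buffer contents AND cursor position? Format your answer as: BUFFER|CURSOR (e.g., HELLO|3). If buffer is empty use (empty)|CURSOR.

Answer: BEMXTG|1

Derivation:
After op 1 (delete): buf='FEMXTG' cursor=0
After op 2 (left): buf='FEMXTG' cursor=0
After op 3 (delete): buf='EMXTG' cursor=0
After op 4 (insert('B')): buf='BEMXTG' cursor=1
After op 5 (backspace): buf='EMXTG' cursor=0
After op 6 (left): buf='EMXTG' cursor=0
After op 7 (undo): buf='BEMXTG' cursor=1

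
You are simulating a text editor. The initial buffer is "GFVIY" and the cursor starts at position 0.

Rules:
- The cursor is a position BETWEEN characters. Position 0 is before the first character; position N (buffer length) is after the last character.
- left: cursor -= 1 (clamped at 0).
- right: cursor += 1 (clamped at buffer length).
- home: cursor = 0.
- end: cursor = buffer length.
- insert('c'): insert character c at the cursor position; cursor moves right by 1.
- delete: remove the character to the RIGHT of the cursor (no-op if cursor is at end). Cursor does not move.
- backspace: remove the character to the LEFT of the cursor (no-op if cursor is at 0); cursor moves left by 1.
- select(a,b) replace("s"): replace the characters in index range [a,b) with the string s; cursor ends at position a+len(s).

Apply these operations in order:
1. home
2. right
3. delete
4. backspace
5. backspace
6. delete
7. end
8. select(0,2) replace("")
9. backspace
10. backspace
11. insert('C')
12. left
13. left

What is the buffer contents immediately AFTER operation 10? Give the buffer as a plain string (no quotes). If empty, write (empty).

After op 1 (home): buf='GFVIY' cursor=0
After op 2 (right): buf='GFVIY' cursor=1
After op 3 (delete): buf='GVIY' cursor=1
After op 4 (backspace): buf='VIY' cursor=0
After op 5 (backspace): buf='VIY' cursor=0
After op 6 (delete): buf='IY' cursor=0
After op 7 (end): buf='IY' cursor=2
After op 8 (select(0,2) replace("")): buf='(empty)' cursor=0
After op 9 (backspace): buf='(empty)' cursor=0
After op 10 (backspace): buf='(empty)' cursor=0

Answer: (empty)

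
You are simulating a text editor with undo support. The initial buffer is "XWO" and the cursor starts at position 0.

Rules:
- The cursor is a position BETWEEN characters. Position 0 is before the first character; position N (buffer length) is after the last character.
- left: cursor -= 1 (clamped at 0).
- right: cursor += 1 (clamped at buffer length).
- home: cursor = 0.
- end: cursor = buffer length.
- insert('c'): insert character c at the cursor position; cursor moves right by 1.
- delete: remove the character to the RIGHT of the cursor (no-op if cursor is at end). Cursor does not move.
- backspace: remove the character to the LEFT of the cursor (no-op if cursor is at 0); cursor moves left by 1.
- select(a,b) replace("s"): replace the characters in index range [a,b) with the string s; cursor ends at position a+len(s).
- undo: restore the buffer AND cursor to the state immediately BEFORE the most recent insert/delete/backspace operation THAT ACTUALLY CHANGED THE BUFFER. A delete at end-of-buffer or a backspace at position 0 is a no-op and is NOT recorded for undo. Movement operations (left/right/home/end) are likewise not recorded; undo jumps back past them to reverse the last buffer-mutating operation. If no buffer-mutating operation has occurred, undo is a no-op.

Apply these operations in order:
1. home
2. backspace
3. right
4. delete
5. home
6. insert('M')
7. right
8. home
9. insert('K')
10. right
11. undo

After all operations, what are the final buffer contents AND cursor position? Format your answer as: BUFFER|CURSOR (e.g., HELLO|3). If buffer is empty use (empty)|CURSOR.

After op 1 (home): buf='XWO' cursor=0
After op 2 (backspace): buf='XWO' cursor=0
After op 3 (right): buf='XWO' cursor=1
After op 4 (delete): buf='XO' cursor=1
After op 5 (home): buf='XO' cursor=0
After op 6 (insert('M')): buf='MXO' cursor=1
After op 7 (right): buf='MXO' cursor=2
After op 8 (home): buf='MXO' cursor=0
After op 9 (insert('K')): buf='KMXO' cursor=1
After op 10 (right): buf='KMXO' cursor=2
After op 11 (undo): buf='MXO' cursor=0

Answer: MXO|0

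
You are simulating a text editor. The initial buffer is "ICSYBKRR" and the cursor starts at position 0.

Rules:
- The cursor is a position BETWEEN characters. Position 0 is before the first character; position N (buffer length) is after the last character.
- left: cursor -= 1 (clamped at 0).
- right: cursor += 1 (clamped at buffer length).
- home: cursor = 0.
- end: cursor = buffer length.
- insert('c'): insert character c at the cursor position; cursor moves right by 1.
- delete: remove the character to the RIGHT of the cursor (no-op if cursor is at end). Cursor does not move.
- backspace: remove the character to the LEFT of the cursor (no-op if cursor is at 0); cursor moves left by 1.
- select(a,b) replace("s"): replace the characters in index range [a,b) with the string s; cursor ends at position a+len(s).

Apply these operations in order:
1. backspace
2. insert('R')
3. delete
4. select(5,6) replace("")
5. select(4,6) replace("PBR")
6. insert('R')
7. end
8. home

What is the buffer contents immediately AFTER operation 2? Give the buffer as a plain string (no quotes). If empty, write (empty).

Answer: RICSYBKRR

Derivation:
After op 1 (backspace): buf='ICSYBKRR' cursor=0
After op 2 (insert('R')): buf='RICSYBKRR' cursor=1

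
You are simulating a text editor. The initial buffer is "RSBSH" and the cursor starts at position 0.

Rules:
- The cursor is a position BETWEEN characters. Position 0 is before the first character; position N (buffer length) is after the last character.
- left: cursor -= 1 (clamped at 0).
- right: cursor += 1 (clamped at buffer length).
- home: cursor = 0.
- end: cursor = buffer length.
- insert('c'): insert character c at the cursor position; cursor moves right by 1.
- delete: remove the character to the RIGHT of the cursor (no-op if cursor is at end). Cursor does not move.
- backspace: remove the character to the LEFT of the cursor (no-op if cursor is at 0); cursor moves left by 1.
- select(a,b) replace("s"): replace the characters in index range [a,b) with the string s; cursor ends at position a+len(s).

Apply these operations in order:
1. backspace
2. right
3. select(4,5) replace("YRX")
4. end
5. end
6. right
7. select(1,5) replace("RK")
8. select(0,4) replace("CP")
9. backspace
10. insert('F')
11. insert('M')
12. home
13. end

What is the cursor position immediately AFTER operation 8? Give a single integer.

After op 1 (backspace): buf='RSBSH' cursor=0
After op 2 (right): buf='RSBSH' cursor=1
After op 3 (select(4,5) replace("YRX")): buf='RSBSYRX' cursor=7
After op 4 (end): buf='RSBSYRX' cursor=7
After op 5 (end): buf='RSBSYRX' cursor=7
After op 6 (right): buf='RSBSYRX' cursor=7
After op 7 (select(1,5) replace("RK")): buf='RRKRX' cursor=3
After op 8 (select(0,4) replace("CP")): buf='CPX' cursor=2

Answer: 2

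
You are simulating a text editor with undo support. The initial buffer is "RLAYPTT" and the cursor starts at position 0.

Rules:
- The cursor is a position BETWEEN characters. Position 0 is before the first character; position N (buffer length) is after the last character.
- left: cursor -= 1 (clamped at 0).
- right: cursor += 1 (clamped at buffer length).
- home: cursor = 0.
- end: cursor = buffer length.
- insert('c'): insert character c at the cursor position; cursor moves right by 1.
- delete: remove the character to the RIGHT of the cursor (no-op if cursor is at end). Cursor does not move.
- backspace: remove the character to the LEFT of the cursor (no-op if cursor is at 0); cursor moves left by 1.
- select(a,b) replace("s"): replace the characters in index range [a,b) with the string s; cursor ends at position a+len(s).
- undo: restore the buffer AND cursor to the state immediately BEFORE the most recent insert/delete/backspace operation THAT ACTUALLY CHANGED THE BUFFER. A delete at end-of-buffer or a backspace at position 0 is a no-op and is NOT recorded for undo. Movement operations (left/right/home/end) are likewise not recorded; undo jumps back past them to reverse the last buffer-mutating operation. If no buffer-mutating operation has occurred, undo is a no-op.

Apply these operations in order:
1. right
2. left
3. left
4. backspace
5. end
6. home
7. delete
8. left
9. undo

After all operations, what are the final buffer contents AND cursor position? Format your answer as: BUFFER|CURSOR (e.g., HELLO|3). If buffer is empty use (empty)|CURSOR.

Answer: RLAYPTT|0

Derivation:
After op 1 (right): buf='RLAYPTT' cursor=1
After op 2 (left): buf='RLAYPTT' cursor=0
After op 3 (left): buf='RLAYPTT' cursor=0
After op 4 (backspace): buf='RLAYPTT' cursor=0
After op 5 (end): buf='RLAYPTT' cursor=7
After op 6 (home): buf='RLAYPTT' cursor=0
After op 7 (delete): buf='LAYPTT' cursor=0
After op 8 (left): buf='LAYPTT' cursor=0
After op 9 (undo): buf='RLAYPTT' cursor=0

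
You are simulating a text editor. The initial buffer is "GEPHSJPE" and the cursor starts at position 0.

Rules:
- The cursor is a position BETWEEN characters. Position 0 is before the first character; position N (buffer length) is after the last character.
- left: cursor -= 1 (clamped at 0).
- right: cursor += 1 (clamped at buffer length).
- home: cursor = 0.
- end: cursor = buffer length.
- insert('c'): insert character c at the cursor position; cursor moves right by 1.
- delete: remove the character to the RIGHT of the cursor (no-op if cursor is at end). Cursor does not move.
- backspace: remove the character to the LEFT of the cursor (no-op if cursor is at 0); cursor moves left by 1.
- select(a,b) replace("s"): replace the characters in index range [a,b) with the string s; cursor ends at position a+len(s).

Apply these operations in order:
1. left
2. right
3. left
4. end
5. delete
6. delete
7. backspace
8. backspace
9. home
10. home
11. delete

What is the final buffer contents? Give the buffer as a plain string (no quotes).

Answer: EPHSJ

Derivation:
After op 1 (left): buf='GEPHSJPE' cursor=0
After op 2 (right): buf='GEPHSJPE' cursor=1
After op 3 (left): buf='GEPHSJPE' cursor=0
After op 4 (end): buf='GEPHSJPE' cursor=8
After op 5 (delete): buf='GEPHSJPE' cursor=8
After op 6 (delete): buf='GEPHSJPE' cursor=8
After op 7 (backspace): buf='GEPHSJP' cursor=7
After op 8 (backspace): buf='GEPHSJ' cursor=6
After op 9 (home): buf='GEPHSJ' cursor=0
After op 10 (home): buf='GEPHSJ' cursor=0
After op 11 (delete): buf='EPHSJ' cursor=0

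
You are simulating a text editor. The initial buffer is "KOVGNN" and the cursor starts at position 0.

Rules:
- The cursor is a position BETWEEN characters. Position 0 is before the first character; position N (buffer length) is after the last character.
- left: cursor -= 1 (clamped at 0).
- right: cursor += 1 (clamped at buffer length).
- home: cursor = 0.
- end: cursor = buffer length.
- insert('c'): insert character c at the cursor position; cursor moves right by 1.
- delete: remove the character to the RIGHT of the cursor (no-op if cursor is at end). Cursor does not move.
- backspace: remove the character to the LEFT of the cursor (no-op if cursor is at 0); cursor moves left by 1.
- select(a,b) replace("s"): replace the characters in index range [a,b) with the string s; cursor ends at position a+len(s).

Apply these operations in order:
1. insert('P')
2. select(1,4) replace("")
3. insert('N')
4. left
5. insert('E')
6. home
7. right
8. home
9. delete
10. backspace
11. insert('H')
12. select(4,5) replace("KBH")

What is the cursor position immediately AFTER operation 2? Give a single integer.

Answer: 1

Derivation:
After op 1 (insert('P')): buf='PKOVGNN' cursor=1
After op 2 (select(1,4) replace("")): buf='PGNN' cursor=1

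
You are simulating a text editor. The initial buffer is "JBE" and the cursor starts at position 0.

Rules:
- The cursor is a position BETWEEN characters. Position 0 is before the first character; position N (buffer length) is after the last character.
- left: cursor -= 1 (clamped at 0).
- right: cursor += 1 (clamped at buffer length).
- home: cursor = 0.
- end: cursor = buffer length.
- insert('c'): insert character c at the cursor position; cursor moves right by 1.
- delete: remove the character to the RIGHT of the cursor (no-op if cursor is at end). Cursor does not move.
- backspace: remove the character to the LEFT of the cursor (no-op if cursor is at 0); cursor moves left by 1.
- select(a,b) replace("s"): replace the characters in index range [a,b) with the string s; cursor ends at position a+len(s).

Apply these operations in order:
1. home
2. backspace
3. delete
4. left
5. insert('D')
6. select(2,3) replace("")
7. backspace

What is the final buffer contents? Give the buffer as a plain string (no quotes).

After op 1 (home): buf='JBE' cursor=0
After op 2 (backspace): buf='JBE' cursor=0
After op 3 (delete): buf='BE' cursor=0
After op 4 (left): buf='BE' cursor=0
After op 5 (insert('D')): buf='DBE' cursor=1
After op 6 (select(2,3) replace("")): buf='DB' cursor=2
After op 7 (backspace): buf='D' cursor=1

Answer: D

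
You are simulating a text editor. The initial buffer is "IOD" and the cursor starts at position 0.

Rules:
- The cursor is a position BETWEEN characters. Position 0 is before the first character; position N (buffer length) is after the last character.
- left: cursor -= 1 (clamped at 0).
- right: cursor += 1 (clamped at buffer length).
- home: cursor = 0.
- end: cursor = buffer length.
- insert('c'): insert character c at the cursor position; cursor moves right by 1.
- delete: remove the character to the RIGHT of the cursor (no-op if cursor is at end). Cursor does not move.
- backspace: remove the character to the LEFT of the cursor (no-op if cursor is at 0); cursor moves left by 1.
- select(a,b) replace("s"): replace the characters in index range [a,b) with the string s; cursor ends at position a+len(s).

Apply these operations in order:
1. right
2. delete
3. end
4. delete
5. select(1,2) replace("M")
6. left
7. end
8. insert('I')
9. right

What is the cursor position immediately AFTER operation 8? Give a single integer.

Answer: 3

Derivation:
After op 1 (right): buf='IOD' cursor=1
After op 2 (delete): buf='ID' cursor=1
After op 3 (end): buf='ID' cursor=2
After op 4 (delete): buf='ID' cursor=2
After op 5 (select(1,2) replace("M")): buf='IM' cursor=2
After op 6 (left): buf='IM' cursor=1
After op 7 (end): buf='IM' cursor=2
After op 8 (insert('I')): buf='IMI' cursor=3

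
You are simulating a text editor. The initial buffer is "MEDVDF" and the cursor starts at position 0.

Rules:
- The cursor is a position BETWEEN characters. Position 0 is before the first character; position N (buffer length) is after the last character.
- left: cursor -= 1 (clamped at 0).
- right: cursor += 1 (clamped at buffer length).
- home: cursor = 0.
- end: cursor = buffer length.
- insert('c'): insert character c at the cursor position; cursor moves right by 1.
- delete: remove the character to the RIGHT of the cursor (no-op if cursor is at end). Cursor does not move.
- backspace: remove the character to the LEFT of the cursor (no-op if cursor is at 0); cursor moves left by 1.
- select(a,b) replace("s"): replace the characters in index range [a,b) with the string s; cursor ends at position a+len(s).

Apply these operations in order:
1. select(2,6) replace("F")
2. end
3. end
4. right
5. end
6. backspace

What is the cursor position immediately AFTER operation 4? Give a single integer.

After op 1 (select(2,6) replace("F")): buf='MEF' cursor=3
After op 2 (end): buf='MEF' cursor=3
After op 3 (end): buf='MEF' cursor=3
After op 4 (right): buf='MEF' cursor=3

Answer: 3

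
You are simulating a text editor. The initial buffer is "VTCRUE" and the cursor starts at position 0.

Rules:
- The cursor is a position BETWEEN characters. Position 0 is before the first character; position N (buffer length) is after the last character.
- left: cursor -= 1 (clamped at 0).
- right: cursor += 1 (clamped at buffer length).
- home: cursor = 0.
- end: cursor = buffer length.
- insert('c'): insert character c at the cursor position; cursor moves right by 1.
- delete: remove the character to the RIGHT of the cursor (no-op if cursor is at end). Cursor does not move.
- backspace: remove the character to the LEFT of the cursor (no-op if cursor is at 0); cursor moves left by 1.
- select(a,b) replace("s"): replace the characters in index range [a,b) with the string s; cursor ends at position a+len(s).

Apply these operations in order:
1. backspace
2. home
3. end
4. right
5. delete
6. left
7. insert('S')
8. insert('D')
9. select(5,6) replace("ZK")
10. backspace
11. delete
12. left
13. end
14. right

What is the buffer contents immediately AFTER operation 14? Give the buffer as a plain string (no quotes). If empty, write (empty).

After op 1 (backspace): buf='VTCRUE' cursor=0
After op 2 (home): buf='VTCRUE' cursor=0
After op 3 (end): buf='VTCRUE' cursor=6
After op 4 (right): buf='VTCRUE' cursor=6
After op 5 (delete): buf='VTCRUE' cursor=6
After op 6 (left): buf='VTCRUE' cursor=5
After op 7 (insert('S')): buf='VTCRUSE' cursor=6
After op 8 (insert('D')): buf='VTCRUSDE' cursor=7
After op 9 (select(5,6) replace("ZK")): buf='VTCRUZKDE' cursor=7
After op 10 (backspace): buf='VTCRUZDE' cursor=6
After op 11 (delete): buf='VTCRUZE' cursor=6
After op 12 (left): buf='VTCRUZE' cursor=5
After op 13 (end): buf='VTCRUZE' cursor=7
After op 14 (right): buf='VTCRUZE' cursor=7

Answer: VTCRUZE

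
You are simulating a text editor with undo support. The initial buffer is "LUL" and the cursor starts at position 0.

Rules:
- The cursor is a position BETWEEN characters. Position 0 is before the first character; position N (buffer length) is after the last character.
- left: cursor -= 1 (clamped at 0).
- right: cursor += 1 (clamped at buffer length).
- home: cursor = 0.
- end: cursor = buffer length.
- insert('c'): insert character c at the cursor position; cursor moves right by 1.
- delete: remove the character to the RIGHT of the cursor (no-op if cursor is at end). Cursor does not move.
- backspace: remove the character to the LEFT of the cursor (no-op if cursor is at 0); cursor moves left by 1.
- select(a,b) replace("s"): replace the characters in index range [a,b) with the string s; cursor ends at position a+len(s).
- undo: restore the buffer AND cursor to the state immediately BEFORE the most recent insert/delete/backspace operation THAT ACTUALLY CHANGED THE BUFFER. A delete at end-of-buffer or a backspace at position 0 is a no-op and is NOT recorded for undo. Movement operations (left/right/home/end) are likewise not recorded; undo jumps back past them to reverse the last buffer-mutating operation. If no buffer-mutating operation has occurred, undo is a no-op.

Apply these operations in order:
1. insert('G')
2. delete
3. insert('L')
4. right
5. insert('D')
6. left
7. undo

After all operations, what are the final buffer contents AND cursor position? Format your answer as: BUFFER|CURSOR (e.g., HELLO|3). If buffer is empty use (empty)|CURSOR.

Answer: GLUL|3

Derivation:
After op 1 (insert('G')): buf='GLUL' cursor=1
After op 2 (delete): buf='GUL' cursor=1
After op 3 (insert('L')): buf='GLUL' cursor=2
After op 4 (right): buf='GLUL' cursor=3
After op 5 (insert('D')): buf='GLUDL' cursor=4
After op 6 (left): buf='GLUDL' cursor=3
After op 7 (undo): buf='GLUL' cursor=3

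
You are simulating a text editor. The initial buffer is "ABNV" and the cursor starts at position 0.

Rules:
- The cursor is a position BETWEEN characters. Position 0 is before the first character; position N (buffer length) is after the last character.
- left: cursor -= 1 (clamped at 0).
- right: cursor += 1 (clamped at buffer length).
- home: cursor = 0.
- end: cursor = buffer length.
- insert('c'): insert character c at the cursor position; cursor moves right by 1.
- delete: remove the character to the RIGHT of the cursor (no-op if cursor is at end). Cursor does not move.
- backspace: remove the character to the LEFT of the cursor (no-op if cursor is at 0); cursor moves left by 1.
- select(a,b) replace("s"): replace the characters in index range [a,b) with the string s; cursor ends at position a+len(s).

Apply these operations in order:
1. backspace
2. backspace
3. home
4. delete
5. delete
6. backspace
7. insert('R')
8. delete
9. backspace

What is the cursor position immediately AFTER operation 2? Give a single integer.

After op 1 (backspace): buf='ABNV' cursor=0
After op 2 (backspace): buf='ABNV' cursor=0

Answer: 0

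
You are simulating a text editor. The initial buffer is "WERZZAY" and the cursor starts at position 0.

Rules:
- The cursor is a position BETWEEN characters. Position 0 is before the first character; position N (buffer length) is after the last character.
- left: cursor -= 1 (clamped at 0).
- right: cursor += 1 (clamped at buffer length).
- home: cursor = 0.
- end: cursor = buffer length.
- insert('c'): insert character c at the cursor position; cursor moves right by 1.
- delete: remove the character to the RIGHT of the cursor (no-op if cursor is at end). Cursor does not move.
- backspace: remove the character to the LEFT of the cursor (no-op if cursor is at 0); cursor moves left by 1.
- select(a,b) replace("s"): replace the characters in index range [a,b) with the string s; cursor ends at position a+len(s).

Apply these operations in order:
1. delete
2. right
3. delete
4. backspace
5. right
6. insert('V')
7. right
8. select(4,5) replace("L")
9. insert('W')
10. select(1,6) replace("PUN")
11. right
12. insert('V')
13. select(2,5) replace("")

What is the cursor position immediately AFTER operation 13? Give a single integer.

After op 1 (delete): buf='ERZZAY' cursor=0
After op 2 (right): buf='ERZZAY' cursor=1
After op 3 (delete): buf='EZZAY' cursor=1
After op 4 (backspace): buf='ZZAY' cursor=0
After op 5 (right): buf='ZZAY' cursor=1
After op 6 (insert('V')): buf='ZVZAY' cursor=2
After op 7 (right): buf='ZVZAY' cursor=3
After op 8 (select(4,5) replace("L")): buf='ZVZAL' cursor=5
After op 9 (insert('W')): buf='ZVZALW' cursor=6
After op 10 (select(1,6) replace("PUN")): buf='ZPUN' cursor=4
After op 11 (right): buf='ZPUN' cursor=4
After op 12 (insert('V')): buf='ZPUNV' cursor=5
After op 13 (select(2,5) replace("")): buf='ZP' cursor=2

Answer: 2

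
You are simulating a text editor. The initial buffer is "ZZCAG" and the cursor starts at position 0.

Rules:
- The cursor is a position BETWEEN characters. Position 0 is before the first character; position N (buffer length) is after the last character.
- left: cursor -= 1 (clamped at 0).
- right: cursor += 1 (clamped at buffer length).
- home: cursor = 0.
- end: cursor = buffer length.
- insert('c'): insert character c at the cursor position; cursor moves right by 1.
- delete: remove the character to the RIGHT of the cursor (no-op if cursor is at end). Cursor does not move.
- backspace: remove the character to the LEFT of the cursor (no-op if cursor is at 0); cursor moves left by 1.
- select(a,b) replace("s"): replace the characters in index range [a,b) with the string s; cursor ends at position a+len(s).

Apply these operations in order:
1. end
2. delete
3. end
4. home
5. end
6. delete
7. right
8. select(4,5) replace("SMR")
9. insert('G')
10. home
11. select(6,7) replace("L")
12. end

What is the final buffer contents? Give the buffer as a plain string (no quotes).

Answer: ZZCASMLG

Derivation:
After op 1 (end): buf='ZZCAG' cursor=5
After op 2 (delete): buf='ZZCAG' cursor=5
After op 3 (end): buf='ZZCAG' cursor=5
After op 4 (home): buf='ZZCAG' cursor=0
After op 5 (end): buf='ZZCAG' cursor=5
After op 6 (delete): buf='ZZCAG' cursor=5
After op 7 (right): buf='ZZCAG' cursor=5
After op 8 (select(4,5) replace("SMR")): buf='ZZCASMR' cursor=7
After op 9 (insert('G')): buf='ZZCASMRG' cursor=8
After op 10 (home): buf='ZZCASMRG' cursor=0
After op 11 (select(6,7) replace("L")): buf='ZZCASMLG' cursor=7
After op 12 (end): buf='ZZCASMLG' cursor=8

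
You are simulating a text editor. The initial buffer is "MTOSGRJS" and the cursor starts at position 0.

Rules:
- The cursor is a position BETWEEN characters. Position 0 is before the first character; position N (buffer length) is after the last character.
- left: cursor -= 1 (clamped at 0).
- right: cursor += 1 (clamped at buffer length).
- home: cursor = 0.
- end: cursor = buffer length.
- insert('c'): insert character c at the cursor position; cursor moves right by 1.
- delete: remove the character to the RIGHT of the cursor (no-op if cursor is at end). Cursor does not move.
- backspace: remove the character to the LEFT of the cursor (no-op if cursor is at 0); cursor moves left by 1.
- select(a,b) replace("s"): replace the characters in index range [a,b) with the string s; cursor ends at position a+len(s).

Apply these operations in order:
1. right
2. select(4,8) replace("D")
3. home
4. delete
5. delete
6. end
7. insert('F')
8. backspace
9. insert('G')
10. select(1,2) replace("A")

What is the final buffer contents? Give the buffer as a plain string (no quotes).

Answer: OADG

Derivation:
After op 1 (right): buf='MTOSGRJS' cursor=1
After op 2 (select(4,8) replace("D")): buf='MTOSD' cursor=5
After op 3 (home): buf='MTOSD' cursor=0
After op 4 (delete): buf='TOSD' cursor=0
After op 5 (delete): buf='OSD' cursor=0
After op 6 (end): buf='OSD' cursor=3
After op 7 (insert('F')): buf='OSDF' cursor=4
After op 8 (backspace): buf='OSD' cursor=3
After op 9 (insert('G')): buf='OSDG' cursor=4
After op 10 (select(1,2) replace("A")): buf='OADG' cursor=2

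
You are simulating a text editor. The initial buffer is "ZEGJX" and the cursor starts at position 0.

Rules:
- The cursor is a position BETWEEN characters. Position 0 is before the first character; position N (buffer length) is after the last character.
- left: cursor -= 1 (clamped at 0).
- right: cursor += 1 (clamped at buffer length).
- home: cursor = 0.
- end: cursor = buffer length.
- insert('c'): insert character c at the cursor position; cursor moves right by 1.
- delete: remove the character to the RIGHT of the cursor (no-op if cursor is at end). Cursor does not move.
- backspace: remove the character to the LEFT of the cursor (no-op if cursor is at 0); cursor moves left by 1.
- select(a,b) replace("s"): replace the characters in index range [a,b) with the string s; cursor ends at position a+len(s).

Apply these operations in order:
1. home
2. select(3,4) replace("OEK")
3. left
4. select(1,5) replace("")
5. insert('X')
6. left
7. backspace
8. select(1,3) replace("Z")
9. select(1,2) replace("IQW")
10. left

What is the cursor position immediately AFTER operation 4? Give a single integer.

After op 1 (home): buf='ZEGJX' cursor=0
After op 2 (select(3,4) replace("OEK")): buf='ZEGOEKX' cursor=6
After op 3 (left): buf='ZEGOEKX' cursor=5
After op 4 (select(1,5) replace("")): buf='ZKX' cursor=1

Answer: 1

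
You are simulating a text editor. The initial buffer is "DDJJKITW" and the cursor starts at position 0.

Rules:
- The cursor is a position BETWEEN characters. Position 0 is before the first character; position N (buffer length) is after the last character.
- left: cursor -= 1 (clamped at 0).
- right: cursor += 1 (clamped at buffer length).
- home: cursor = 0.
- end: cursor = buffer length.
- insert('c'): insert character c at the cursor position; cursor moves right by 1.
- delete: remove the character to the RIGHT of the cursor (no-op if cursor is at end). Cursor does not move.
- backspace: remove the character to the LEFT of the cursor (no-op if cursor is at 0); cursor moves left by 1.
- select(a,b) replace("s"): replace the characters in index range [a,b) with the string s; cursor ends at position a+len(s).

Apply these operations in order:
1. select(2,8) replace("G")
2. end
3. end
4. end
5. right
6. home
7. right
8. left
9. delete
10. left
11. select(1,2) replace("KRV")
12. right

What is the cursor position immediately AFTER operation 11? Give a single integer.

After op 1 (select(2,8) replace("G")): buf='DDG' cursor=3
After op 2 (end): buf='DDG' cursor=3
After op 3 (end): buf='DDG' cursor=3
After op 4 (end): buf='DDG' cursor=3
After op 5 (right): buf='DDG' cursor=3
After op 6 (home): buf='DDG' cursor=0
After op 7 (right): buf='DDG' cursor=1
After op 8 (left): buf='DDG' cursor=0
After op 9 (delete): buf='DG' cursor=0
After op 10 (left): buf='DG' cursor=0
After op 11 (select(1,2) replace("KRV")): buf='DKRV' cursor=4

Answer: 4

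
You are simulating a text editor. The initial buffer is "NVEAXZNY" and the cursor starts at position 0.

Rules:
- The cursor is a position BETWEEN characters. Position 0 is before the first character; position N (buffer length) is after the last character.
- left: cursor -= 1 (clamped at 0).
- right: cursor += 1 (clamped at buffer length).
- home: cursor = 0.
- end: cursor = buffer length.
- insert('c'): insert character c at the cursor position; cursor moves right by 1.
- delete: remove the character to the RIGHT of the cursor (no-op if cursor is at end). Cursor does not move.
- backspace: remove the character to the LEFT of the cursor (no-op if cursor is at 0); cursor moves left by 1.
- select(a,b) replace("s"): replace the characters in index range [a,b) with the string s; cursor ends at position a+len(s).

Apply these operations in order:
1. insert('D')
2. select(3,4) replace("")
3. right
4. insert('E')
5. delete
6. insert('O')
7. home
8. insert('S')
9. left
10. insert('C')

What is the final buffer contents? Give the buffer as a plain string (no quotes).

After op 1 (insert('D')): buf='DNVEAXZNY' cursor=1
After op 2 (select(3,4) replace("")): buf='DNVAXZNY' cursor=3
After op 3 (right): buf='DNVAXZNY' cursor=4
After op 4 (insert('E')): buf='DNVAEXZNY' cursor=5
After op 5 (delete): buf='DNVAEZNY' cursor=5
After op 6 (insert('O')): buf='DNVAEOZNY' cursor=6
After op 7 (home): buf='DNVAEOZNY' cursor=0
After op 8 (insert('S')): buf='SDNVAEOZNY' cursor=1
After op 9 (left): buf='SDNVAEOZNY' cursor=0
After op 10 (insert('C')): buf='CSDNVAEOZNY' cursor=1

Answer: CSDNVAEOZNY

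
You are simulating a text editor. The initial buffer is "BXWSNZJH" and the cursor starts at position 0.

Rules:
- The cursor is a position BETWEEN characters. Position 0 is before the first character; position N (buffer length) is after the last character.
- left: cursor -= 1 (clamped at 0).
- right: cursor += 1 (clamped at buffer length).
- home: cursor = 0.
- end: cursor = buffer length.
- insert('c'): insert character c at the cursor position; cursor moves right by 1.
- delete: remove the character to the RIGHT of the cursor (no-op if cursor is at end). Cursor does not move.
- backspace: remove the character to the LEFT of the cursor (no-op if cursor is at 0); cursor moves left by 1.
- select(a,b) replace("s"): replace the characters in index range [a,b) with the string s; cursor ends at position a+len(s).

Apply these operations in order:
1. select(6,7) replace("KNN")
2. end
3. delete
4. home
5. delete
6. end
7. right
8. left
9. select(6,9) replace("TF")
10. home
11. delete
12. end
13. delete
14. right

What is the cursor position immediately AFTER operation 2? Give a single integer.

Answer: 10

Derivation:
After op 1 (select(6,7) replace("KNN")): buf='BXWSNZKNNH' cursor=9
After op 2 (end): buf='BXWSNZKNNH' cursor=10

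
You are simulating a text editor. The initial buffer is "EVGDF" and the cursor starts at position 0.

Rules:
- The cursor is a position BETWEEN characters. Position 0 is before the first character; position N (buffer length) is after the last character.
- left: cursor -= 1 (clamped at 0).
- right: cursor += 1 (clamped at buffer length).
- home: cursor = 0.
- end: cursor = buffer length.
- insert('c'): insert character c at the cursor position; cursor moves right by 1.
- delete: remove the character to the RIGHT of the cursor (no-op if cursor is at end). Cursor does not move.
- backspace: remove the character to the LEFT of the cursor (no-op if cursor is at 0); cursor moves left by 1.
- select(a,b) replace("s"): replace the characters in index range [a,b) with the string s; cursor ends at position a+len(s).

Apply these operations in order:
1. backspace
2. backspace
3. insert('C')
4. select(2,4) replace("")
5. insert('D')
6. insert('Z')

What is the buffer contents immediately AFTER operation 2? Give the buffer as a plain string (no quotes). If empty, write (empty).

After op 1 (backspace): buf='EVGDF' cursor=0
After op 2 (backspace): buf='EVGDF' cursor=0

Answer: EVGDF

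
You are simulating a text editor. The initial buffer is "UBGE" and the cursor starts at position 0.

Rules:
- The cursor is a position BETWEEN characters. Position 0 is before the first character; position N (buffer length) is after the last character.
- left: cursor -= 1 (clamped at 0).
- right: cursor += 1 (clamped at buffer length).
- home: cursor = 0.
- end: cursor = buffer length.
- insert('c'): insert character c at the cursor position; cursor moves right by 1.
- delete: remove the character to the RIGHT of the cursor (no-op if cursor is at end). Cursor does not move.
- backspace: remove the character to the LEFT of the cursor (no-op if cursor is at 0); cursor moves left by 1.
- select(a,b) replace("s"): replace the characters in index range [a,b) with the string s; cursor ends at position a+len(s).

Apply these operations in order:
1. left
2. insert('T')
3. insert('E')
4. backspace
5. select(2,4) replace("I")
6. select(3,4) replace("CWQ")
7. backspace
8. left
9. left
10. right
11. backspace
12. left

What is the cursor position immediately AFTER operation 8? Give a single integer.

Answer: 4

Derivation:
After op 1 (left): buf='UBGE' cursor=0
After op 2 (insert('T')): buf='TUBGE' cursor=1
After op 3 (insert('E')): buf='TEUBGE' cursor=2
After op 4 (backspace): buf='TUBGE' cursor=1
After op 5 (select(2,4) replace("I")): buf='TUIE' cursor=3
After op 6 (select(3,4) replace("CWQ")): buf='TUICWQ' cursor=6
After op 7 (backspace): buf='TUICW' cursor=5
After op 8 (left): buf='TUICW' cursor=4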